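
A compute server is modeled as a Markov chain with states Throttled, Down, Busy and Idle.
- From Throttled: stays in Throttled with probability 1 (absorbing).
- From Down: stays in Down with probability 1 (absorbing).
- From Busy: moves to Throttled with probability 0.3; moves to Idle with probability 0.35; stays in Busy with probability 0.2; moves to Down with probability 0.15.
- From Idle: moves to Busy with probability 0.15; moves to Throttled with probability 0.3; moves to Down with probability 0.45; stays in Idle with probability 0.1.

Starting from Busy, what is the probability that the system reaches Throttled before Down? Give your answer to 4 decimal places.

0.5618

Let h(s) be the probability of absorption at Throttled starting from transient state s. Then h(Throttled) = 1 and h(Down) = 0. By first-step analysis:
h(Busy) = 0.3·1 + 0.15·0 + 0.2·h(Busy) + 0.35·h(Idle)
h(Idle) = 0.3·1 + 0.45·0 + 0.15·h(Busy) + 0.1·h(Idle)
Solving: h(Busy) = 0.5618, h(Idle) = 0.4270.
Starting from Busy, the probability is 0.5618.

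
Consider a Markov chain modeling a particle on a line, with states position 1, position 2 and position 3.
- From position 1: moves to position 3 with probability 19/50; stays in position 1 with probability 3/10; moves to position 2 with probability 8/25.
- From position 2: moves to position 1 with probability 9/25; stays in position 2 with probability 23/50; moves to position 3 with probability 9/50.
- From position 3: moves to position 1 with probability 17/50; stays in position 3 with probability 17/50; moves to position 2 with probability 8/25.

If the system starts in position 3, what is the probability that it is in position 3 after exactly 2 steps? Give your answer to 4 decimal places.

0.3024

Sum over the intermediate state after 1 step:
P = P(position 3→position 1)·P(position 1→position 3) + P(position 3→position 2)·P(position 2→position 3) + P(position 3→position 3)·P(position 3→position 3)
  = 0.34×0.38 + 0.32×0.18 + 0.34×0.34
  = 0.1292 + 0.0576 + 0.1156 = 0.3024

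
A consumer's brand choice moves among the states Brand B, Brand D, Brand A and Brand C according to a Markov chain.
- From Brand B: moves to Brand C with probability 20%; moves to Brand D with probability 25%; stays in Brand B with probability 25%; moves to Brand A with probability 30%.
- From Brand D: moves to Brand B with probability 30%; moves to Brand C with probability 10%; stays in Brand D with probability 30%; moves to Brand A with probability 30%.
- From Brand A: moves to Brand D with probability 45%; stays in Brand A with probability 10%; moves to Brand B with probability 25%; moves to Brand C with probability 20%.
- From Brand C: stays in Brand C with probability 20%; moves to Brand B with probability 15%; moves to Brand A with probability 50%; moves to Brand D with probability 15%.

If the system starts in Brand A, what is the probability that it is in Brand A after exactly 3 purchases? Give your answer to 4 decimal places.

0.2670

Propagate the distribution vector 3 purchases from Brand A.
After 0 purchases: (0.0000, 0.0000, 1.0000, 0.0000)
After 1 purchase: (0.2500, 0.4500, 0.1000, 0.2000)
After 2 purchases: (0.2525, 0.2725, 0.3200, 0.1550)
After 3 purchases: (0.2481, 0.3121, 0.2670, 0.1728)
P(in Brand A after 3 purchases) = 0.2670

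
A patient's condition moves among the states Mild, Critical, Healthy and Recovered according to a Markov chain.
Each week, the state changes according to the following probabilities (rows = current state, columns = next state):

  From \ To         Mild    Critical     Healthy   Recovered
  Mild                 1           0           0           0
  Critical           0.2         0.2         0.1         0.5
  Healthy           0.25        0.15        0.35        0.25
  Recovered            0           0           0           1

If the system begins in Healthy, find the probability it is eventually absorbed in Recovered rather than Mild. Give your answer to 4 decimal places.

Let h(s) be the probability of absorption at Recovered starting from transient state s. Then h(Recovered) = 1 and h(Mild) = 0. By first-step analysis:
h(Critical) = 0.2·0 + 0.2·h(Critical) + 0.1·h(Healthy) + 0.5·1
h(Healthy) = 0.25·0 + 0.15·h(Critical) + 0.35·h(Healthy) + 0.25·1
Solving: h(Critical) = 0.6931, h(Healthy) = 0.5446.
Starting from Healthy, the probability is 0.5446.

0.5446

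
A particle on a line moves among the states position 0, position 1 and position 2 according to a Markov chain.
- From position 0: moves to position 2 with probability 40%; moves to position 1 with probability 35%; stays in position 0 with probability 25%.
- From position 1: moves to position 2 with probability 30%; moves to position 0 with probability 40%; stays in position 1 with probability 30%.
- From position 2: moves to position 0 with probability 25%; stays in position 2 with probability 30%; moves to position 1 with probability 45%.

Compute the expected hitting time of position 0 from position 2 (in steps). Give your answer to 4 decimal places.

3.2394

Let t(s) be the expected number of steps to first reach position 0 from state s, with t(position 0) = 0. Conditioning on the first step:
t(position 1) = 1 + 0.3·t(position 1) + 0.3·t(position 2)
t(position 2) = 1 + 0.45·t(position 1) + 0.3·t(position 2)
Solving: t(position 1) = 2.8169, t(position 2) = 3.2394.
Expected steps from position 2 to position 0: 3.2394.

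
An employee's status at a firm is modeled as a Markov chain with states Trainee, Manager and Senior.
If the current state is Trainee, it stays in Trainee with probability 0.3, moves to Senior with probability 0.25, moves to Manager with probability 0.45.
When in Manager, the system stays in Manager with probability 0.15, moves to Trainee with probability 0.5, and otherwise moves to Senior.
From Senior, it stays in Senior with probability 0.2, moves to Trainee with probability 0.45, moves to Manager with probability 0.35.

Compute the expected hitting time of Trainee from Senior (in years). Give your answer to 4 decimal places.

2.1525

Let t(s) be the expected number of years to first reach Trainee from state s, with t(Trainee) = 0. Conditioning on the first year:
t(Manager) = 1 + 0.15·t(Manager) + 0.35·t(Senior)
t(Senior) = 1 + 0.35·t(Manager) + 0.2·t(Senior)
Solving: t(Manager) = 2.0628, t(Senior) = 2.1525.
Expected years from Senior to Trainee: 2.1525.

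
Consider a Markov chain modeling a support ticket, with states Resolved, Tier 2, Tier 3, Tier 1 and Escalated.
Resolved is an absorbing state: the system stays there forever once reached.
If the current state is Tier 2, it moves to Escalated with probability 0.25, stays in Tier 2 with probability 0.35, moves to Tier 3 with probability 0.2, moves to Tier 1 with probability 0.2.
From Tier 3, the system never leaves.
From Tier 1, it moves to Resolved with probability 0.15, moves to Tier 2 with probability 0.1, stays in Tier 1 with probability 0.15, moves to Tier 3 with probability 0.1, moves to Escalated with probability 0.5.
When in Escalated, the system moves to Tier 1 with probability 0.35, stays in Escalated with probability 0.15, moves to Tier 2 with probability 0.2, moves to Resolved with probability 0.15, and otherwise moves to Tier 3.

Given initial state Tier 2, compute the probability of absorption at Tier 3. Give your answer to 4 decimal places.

Let h(s) be the probability of absorption at Tier 3 starting from transient state s. Then h(Tier 3) = 1 and h(Resolved) = 0. By first-step analysis:
h(Tier 2) = 0.35·h(Tier 2) + 0.2·1 + 0.2·h(Tier 1) + 0.25·h(Escalated)
h(Tier 1) = 0.15·0 + 0.1·h(Tier 2) + 0.1·1 + 0.15·h(Tier 1) + 0.5·h(Escalated)
h(Escalated) = 0.15·0 + 0.2·h(Tier 2) + 0.15·1 + 0.35·h(Tier 1) + 0.15·h(Escalated)
Solving: h(Tier 2) = 0.6805, h(Tier 1) = 0.5222, h(Escalated) = 0.5516.
Starting from Tier 2, the probability is 0.6805.

0.6805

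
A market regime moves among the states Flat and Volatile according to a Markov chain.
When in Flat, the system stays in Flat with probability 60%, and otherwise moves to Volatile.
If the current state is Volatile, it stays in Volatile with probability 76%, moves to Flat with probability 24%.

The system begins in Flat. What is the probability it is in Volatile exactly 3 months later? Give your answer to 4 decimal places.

Propagate the distribution vector 3 months from Flat.
After 0 months: (1.0000, 0.0000)
After 1 month: (0.6000, 0.4000)
After 2 months: (0.4560, 0.5440)
After 3 months: (0.4042, 0.5958)
P(in Volatile after 3 months) = 0.5958

0.5958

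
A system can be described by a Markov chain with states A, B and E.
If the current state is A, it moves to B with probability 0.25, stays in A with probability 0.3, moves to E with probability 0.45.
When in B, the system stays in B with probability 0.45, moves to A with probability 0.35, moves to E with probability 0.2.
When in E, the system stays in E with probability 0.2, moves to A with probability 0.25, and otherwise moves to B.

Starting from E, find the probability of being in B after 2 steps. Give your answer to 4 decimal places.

0.4200

Sum over the intermediate state after 1 step:
P = P(E→A)·P(A→B) + P(E→B)·P(B→B) + P(E→E)·P(E→B)
  = 0.25×0.25 + 0.55×0.45 + 0.2×0.55
  = 0.0625 + 0.2475 + 0.1100 = 0.4200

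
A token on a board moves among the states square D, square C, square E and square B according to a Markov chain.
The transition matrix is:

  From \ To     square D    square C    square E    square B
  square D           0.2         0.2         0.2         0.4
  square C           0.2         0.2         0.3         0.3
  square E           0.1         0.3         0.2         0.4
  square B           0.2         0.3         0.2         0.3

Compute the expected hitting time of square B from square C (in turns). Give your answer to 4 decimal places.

2.9144

Let t(s) be the expected number of turns to first reach square B from state s, with t(square B) = 0. Conditioning on the first turn:
t(square D) = 1 + 0.2·t(square D) + 0.2·t(square C) + 0.2·t(square E)
t(square C) = 1 + 0.2·t(square D) + 0.2·t(square C) + 0.3·t(square E)
t(square E) = 1 + 0.1·t(square D) + 0.3·t(square C) + 0.2·t(square E)
Solving: t(square D) = 2.6471, t(square C) = 2.9144, t(square E) = 2.6738.
Expected turns from square C to square B: 2.9144.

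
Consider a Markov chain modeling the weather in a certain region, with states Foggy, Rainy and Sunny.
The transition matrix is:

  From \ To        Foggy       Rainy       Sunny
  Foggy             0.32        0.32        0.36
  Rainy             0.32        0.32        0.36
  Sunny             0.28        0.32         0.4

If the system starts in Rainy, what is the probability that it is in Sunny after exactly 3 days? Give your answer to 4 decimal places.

Propagate the distribution vector 3 days from Rainy.
After 0 days: (0.0000, 1.0000, 0.0000)
After 1 day: (0.3200, 0.3200, 0.3600)
After 2 days: (0.3056, 0.3200, 0.3744)
After 3 days: (0.3050, 0.3200, 0.3750)
P(in Sunny after 3 days) = 0.3750

0.3750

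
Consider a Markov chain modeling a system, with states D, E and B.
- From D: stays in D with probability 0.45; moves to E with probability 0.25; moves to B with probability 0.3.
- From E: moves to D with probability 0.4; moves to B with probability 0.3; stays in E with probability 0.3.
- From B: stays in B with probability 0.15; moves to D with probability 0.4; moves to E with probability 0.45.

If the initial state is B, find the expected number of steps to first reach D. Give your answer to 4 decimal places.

Let t(s) be the expected number of steps to first reach D from state s, with t(D) = 0. Conditioning on the first step:
t(E) = 1 + 0.3·t(E) + 0.3·t(B)
t(B) = 1 + 0.45·t(E) + 0.15·t(B)
Solving: t(E) = 2.5000, t(B) = 2.5000.
Expected steps from B to D: 2.5000.

2.5000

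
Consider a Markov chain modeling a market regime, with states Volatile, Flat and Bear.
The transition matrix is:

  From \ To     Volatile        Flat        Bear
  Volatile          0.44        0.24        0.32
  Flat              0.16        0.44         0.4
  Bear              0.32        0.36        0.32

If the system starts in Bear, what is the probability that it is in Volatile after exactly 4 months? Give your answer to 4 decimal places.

Propagate the distribution vector 4 months from Bear.
After 0 months: (0.0000, 0.0000, 1.0000)
After 1 month: (0.3200, 0.3600, 0.3200)
After 2 months: (0.3008, 0.3504, 0.3488)
After 3 months: (0.3000, 0.3519, 0.3480)
After 4 months: (0.2997, 0.3522, 0.3482)
P(in Volatile after 4 months) = 0.2997

0.2997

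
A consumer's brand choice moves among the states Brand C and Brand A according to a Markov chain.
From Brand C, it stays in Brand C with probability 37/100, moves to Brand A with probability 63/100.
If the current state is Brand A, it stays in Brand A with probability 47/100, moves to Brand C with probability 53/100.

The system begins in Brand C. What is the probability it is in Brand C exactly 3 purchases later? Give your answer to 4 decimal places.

Propagate the distribution vector 3 purchases from Brand C.
After 0 purchases: (1.0000, 0.0000)
After 1 purchase: (0.3700, 0.6300)
After 2 purchases: (0.4708, 0.5292)
After 3 purchases: (0.4547, 0.5453)
P(in Brand C after 3 purchases) = 0.4547

0.4547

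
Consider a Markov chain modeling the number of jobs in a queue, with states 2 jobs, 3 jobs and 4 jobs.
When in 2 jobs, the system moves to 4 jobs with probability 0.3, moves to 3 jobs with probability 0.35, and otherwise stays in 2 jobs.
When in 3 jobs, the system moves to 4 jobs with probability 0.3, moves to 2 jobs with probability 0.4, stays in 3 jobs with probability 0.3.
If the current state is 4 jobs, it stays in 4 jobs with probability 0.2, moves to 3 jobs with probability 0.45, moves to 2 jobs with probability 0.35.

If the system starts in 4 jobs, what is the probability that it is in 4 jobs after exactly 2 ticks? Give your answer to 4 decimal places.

Sum over the intermediate state after 1 tick:
P = P(4 jobs→2 jobs)·P(2 jobs→4 jobs) + P(4 jobs→3 jobs)·P(3 jobs→4 jobs) + P(4 jobs→4 jobs)·P(4 jobs→4 jobs)
  = 0.35×0.3 + 0.45×0.3 + 0.2×0.2
  = 0.1050 + 0.1350 + 0.0400 = 0.2800

0.2800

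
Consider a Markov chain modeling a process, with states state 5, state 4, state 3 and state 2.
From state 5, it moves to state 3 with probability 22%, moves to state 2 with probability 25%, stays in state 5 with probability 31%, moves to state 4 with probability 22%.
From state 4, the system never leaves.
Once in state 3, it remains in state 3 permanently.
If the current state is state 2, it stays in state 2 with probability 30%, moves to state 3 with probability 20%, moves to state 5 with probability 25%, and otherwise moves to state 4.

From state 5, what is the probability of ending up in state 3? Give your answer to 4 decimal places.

0.4851

Let h(s) be the probability of absorption at state 3 starting from transient state s. Then h(state 3) = 1 and h(state 4) = 0. By first-step analysis:
h(state 5) = 0.31·h(state 5) + 0.22·0 + 0.22·1 + 0.25·h(state 2)
h(state 2) = 0.25·h(state 5) + 0.25·0 + 0.2·1 + 0.3·h(state 2)
Solving: h(state 5) = 0.4851, h(state 2) = 0.4590.
Starting from state 5, the probability is 0.4851.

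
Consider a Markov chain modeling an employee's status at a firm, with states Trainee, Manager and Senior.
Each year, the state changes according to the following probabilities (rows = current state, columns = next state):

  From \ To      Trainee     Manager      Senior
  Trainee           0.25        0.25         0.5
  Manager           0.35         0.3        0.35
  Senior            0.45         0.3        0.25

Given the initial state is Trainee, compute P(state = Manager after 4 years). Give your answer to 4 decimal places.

Propagate the distribution vector 4 years from Trainee.
After 0 years: (1.0000, 0.0000, 0.0000)
After 1 year: (0.2500, 0.2500, 0.5000)
After 2 years: (0.3750, 0.2875, 0.3375)
After 3 years: (0.3463, 0.2813, 0.3725)
After 4 years: (0.3526, 0.2827, 0.3647)
P(in Manager after 4 years) = 0.2827

0.2827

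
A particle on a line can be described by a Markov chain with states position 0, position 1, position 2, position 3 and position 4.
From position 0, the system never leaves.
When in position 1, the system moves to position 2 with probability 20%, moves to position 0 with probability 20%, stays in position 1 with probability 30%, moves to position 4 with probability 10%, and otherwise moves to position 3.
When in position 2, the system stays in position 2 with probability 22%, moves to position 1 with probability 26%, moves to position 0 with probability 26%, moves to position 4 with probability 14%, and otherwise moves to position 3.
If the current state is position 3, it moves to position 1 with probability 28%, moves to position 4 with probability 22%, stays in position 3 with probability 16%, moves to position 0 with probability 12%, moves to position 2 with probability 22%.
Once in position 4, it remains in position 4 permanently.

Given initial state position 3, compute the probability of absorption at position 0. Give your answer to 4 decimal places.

Let h(s) be the probability of absorption at position 0 starting from transient state s. Then h(position 0) = 1 and h(position 4) = 0. By first-step analysis:
h(position 1) = 0.2·1 + 0.3·h(position 1) + 0.2·h(position 2) + 0.2·h(position 3) + 0.1·0
h(position 2) = 0.26·1 + 0.26·h(position 1) + 0.22·h(position 2) + 0.12·h(position 3) + 0.14·0
h(position 3) = 0.12·1 + 0.28·h(position 1) + 0.22·h(position 2) + 0.16·h(position 3) + 0.22·0
Solving: h(position 1) = 0.6051, h(position 2) = 0.6127, h(position 3) = 0.5050.
Starting from position 3, the probability is 0.5050.

0.5050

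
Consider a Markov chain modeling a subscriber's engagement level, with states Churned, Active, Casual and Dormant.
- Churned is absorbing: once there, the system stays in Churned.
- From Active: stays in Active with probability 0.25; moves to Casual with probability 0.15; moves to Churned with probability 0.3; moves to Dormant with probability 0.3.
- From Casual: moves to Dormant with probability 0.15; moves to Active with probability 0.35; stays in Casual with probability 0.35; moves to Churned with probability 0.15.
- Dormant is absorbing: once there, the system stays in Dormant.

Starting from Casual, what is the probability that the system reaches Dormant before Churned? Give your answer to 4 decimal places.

Let h(s) be the probability of absorption at Dormant starting from transient state s. Then h(Dormant) = 1 and h(Churned) = 0. By first-step analysis:
h(Active) = 0.3·0 + 0.25·h(Active) + 0.15·h(Casual) + 0.3·1
h(Casual) = 0.15·0 + 0.35·h(Active) + 0.35·h(Casual) + 0.15·1
Solving: h(Active) = 0.5000, h(Casual) = 0.5000.
Starting from Casual, the probability is 0.5000.

0.5000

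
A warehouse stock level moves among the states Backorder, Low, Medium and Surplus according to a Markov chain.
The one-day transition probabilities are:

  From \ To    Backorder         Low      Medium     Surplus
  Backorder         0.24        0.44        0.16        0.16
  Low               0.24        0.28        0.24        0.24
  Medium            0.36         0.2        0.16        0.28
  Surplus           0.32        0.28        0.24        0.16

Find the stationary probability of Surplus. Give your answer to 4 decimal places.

Let the stationary distribution be π with π = πP and π_1 + π_2 + π_3 + π_4 = 1.
π_1 = 0.24·π_1 + 0.24·π_2 + 0.36·π_3 + 0.32·π_4
π_2 = 0.44·π_1 + 0.28·π_2 + 0.2·π_3 + 0.28·π_4
π_3 = 0.16·π_1 + 0.24·π_2 + 0.16·π_3 + 0.24·π_4
Solving with the normalization constraint gives π = (0.2809, 0.3088, 0.2014, 0.2089).
So the stationary probability of Surplus is 0.2089.

0.2089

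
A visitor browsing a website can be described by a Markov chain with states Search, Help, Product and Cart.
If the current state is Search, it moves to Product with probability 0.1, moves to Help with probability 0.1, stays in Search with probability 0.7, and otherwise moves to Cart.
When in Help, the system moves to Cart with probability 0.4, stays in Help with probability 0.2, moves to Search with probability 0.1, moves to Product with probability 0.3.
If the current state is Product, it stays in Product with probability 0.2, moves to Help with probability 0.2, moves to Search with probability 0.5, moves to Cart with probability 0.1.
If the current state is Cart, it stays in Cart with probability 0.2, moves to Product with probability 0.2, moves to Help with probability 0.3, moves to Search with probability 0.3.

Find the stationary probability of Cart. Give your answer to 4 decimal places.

0.1667

Let the stationary distribution be π with π = πP and π_1 + π_2 + π_3 + π_4 = 1.
π_1 = 0.7·π_1 + 0.1·π_2 + 0.5·π_3 + 0.3·π_4
π_2 = 0.1·π_1 + 0.2·π_2 + 0.2·π_3 + 0.3·π_4
π_3 = 0.1·π_1 + 0.3·π_2 + 0.2·π_3 + 0.2·π_4
Solving with the normalization constraint gives π = (0.5000, 0.1667, 0.1667, 0.1667).
So the stationary probability of Cart is 0.1667.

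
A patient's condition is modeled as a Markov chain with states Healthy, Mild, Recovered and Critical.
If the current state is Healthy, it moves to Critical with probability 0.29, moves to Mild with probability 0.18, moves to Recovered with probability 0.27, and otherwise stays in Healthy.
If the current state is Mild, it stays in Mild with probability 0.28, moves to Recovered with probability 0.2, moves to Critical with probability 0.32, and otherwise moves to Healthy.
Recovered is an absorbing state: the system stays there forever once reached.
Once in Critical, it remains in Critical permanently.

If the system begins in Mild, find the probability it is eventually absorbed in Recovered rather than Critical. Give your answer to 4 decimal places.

Let h(s) be the probability of absorption at Recovered starting from transient state s. Then h(Recovered) = 1 and h(Critical) = 0. By first-step analysis:
h(Healthy) = 0.26·h(Healthy) + 0.18·h(Mild) + 0.27·1 + 0.29·0
h(Mild) = 0.2·h(Healthy) + 0.28·h(Mild) + 0.2·1 + 0.32·0
Solving: h(Healthy) = 0.4638, h(Mild) = 0.4066.
Starting from Mild, the probability is 0.4066.

0.4066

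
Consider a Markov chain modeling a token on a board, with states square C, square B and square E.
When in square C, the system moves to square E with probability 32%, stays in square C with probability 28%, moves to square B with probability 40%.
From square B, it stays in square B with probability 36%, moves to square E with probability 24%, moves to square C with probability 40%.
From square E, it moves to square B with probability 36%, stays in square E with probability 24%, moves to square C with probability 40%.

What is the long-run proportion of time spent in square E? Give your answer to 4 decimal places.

Let the stationary distribution be π with π = πP and π_1 + π_2 + π_3 = 1.
π_1 = 0.28·π_1 + 0.4·π_2 + 0.4·π_3
π_2 = 0.4·π_1 + 0.36·π_2 + 0.36·π_3
Solving with the normalization constraint gives π = (0.3571, 0.3743, 0.2686).
So the stationary probability of square E is 0.2686.

0.2686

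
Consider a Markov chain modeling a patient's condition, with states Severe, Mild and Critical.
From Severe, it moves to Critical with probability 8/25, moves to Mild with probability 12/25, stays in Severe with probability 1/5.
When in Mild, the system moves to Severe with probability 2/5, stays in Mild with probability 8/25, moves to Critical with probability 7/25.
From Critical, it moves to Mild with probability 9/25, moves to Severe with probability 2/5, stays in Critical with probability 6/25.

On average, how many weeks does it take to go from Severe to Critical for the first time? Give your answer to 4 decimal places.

Let t(s) be the expected number of weeks to first reach Critical from state s, with t(Critical) = 0. Conditioning on the first week:
t(Severe) = 1 + 0.2·t(Severe) + 0.48·t(Mild)
t(Mild) = 1 + 0.4·t(Severe) + 0.32·t(Mild)
Solving: t(Severe) = 3.2955, t(Mild) = 3.4091.
Expected weeks from Severe to Critical: 3.2955.

3.2955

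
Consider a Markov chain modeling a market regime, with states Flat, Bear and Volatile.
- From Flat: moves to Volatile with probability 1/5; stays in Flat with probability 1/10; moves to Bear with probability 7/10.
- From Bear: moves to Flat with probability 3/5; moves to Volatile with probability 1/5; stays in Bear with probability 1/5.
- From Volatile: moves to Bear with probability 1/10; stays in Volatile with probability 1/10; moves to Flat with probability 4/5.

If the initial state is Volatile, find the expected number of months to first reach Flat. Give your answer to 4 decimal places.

Let t(s) be the expected number of months to first reach Flat from state s, with t(Flat) = 0. Conditioning on the first month:
t(Bear) = 1 + 0.2·t(Bear) + 0.2·t(Volatile)
t(Volatile) = 1 + 0.1·t(Bear) + 0.1·t(Volatile)
Solving: t(Bear) = 1.5714, t(Volatile) = 1.2857.
Expected months from Volatile to Flat: 1.2857.

1.2857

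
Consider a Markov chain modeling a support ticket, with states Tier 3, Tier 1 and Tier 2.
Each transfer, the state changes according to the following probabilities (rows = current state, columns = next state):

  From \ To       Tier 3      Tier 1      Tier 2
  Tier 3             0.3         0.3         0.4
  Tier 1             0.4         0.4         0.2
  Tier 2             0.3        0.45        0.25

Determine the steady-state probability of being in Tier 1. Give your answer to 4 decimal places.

Let the stationary distribution be π with π = πP and π_1 + π_2 + π_3 = 1.
π_1 = 0.3·π_1 + 0.4·π_2 + 0.3·π_3
π_2 = 0.3·π_1 + 0.4·π_2 + 0.45·π_3
Solving with the normalization constraint gives π = (0.3380, 0.3803, 0.2817).
So the stationary probability of Tier 1 is 0.3803.

0.3803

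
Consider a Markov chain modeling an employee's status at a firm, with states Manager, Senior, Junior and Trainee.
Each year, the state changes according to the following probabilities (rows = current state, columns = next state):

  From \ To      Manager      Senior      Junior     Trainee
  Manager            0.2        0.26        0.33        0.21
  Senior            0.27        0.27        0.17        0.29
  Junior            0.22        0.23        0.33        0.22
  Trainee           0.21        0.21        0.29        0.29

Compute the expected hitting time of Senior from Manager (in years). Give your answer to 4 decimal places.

Let t(s) be the expected number of years to first reach Senior from state s, with t(Senior) = 0. Conditioning on the first year:
t(Manager) = 1 + 0.2·t(Manager) + 0.33·t(Junior) + 0.21·t(Trainee)
t(Junior) = 1 + 0.22·t(Manager) + 0.33·t(Junior) + 0.22·t(Trainee)
t(Trainee) = 1 + 0.21·t(Manager) + 0.29·t(Junior) + 0.29·t(Trainee)
Solving: t(Manager) = 4.1878, t(Junior) = 4.3156, t(Trainee) = 4.4098.
Expected years from Manager to Senior: 4.1878.

4.1878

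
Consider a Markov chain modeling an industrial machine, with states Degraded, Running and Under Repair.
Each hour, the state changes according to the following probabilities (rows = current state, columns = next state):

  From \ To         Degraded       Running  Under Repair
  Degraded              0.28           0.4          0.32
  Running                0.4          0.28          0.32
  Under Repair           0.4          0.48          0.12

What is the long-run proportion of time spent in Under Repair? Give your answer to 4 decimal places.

Let the stationary distribution be π with π = πP and π_1 + π_2 + π_3 = 1.
π_1 = 0.28·π_1 + 0.4·π_2 + 0.4·π_3
π_2 = 0.4·π_1 + 0.28·π_2 + 0.48·π_3
Solving with the normalization constraint gives π = (0.3571, 0.3762, 0.2667).
So the stationary probability of Under Repair is 0.2667.

0.2667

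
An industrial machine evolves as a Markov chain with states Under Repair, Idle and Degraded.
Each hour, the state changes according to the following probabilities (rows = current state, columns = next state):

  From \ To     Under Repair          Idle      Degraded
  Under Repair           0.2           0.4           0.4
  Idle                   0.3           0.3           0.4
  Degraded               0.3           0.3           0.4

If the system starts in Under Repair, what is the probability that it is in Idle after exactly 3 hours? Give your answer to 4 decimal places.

Propagate the distribution vector 3 hours from Under Repair.
After 0 hours: (1.0000, 0.0000, 0.0000)
After 1 hour: (0.2000, 0.4000, 0.4000)
After 2 hours: (0.2800, 0.3200, 0.4000)
After 3 hours: (0.2720, 0.3280, 0.4000)
P(in Idle after 3 hours) = 0.3280

0.3280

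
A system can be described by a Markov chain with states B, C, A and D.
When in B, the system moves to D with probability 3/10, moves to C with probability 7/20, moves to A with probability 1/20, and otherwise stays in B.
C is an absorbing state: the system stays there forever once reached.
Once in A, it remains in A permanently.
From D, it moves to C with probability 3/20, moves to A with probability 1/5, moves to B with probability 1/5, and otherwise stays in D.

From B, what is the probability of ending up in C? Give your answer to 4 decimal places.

Let h(s) be the probability of absorption at C starting from transient state s. Then h(C) = 1 and h(A) = 0. By first-step analysis:
h(B) = 0.3·h(B) + 0.35·1 + 0.05·0 + 0.3·h(D)
h(D) = 0.2·h(B) + 0.15·1 + 0.2·0 + 0.45·h(D)
Solving: h(B) = 0.7308, h(D) = 0.5385.
Starting from B, the probability is 0.7308.

0.7308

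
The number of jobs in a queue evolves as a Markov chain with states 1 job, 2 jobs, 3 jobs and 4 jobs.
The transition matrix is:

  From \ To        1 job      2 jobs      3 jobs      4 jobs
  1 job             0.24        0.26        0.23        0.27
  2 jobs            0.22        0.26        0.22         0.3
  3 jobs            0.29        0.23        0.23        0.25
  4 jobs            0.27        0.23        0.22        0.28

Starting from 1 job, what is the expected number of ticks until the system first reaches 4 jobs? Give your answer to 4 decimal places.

3.6624

Let t(s) be the expected number of ticks to first reach 4 jobs from state s, with t(4 jobs) = 0. Conditioning on the first tick:
t(1 job) = 1 + 0.24·t(1 job) + 0.26·t(2 jobs) + 0.23·t(3 jobs)
t(2 jobs) = 1 + 0.22·t(1 job) + 0.26·t(2 jobs) + 0.22·t(3 jobs)
t(3 jobs) = 1 + 0.29·t(1 job) + 0.23·t(2 jobs) + 0.23·t(3 jobs)
Solving: t(1 job) = 3.6624, t(2 jobs) = 3.5518, t(3 jobs) = 3.7390.
Expected ticks from 1 job to 4 jobs: 3.6624.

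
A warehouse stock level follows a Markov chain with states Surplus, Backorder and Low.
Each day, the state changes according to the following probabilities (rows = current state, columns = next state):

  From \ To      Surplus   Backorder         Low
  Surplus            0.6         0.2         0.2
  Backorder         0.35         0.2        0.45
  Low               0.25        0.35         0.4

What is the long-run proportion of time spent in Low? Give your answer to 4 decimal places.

Let the stationary distribution be π with π = πP and π_1 + π_2 + π_3 = 1.
π_1 = 0.6·π_1 + 0.35·π_2 + 0.25·π_3
π_2 = 0.2·π_1 + 0.2·π_2 + 0.35·π_3
Solving with the normalization constraint gives π = (0.4230, 0.2492, 0.3279).
So the stationary probability of Low is 0.3279.

0.3279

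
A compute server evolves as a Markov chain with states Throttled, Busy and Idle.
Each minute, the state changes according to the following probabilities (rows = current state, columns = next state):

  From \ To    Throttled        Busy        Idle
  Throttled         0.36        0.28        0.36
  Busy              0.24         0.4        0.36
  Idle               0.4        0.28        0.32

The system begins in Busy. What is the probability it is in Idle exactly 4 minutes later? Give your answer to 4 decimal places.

0.3462

Propagate the distribution vector 4 minutes from Busy.
After 0 minutes: (0.0000, 1.0000, 0.0000)
After 1 minute: (0.2400, 0.4000, 0.3600)
After 2 minutes: (0.3264, 0.3280, 0.3456)
After 3 minutes: (0.3345, 0.3194, 0.3462)
After 4 minutes: (0.3355, 0.3183, 0.3462)
P(in Idle after 4 minutes) = 0.3462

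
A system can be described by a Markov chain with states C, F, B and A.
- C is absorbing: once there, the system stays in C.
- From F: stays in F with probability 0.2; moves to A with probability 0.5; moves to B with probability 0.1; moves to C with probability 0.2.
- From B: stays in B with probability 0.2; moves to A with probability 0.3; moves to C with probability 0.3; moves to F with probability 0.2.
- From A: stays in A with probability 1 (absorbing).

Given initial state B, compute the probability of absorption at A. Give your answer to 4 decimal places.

Let h(s) be the probability of absorption at A starting from transient state s. Then h(A) = 1 and h(C) = 0. By first-step analysis:
h(F) = 0.2·0 + 0.2·h(F) + 0.1·h(B) + 0.5·1
h(B) = 0.3·0 + 0.2·h(F) + 0.2·h(B) + 0.3·1
Solving: h(F) = 0.6935, h(B) = 0.5484.
Starting from B, the probability is 0.5484.

0.5484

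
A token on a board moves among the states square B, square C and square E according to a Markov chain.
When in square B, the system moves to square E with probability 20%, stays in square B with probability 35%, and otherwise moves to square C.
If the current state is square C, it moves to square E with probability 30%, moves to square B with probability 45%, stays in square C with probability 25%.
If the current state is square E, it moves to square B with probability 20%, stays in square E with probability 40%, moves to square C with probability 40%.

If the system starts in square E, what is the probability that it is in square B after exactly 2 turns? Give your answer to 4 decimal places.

Sum over the intermediate state after 1 turn:
P = P(square E→square B)·P(square B→square B) + P(square E→square C)·P(square C→square B) + P(square E→square E)·P(square E→square B)
  = 0.2×0.35 + 0.4×0.45 + 0.4×0.2
  = 0.0700 + 0.1800 + 0.0800 = 0.3300

0.3300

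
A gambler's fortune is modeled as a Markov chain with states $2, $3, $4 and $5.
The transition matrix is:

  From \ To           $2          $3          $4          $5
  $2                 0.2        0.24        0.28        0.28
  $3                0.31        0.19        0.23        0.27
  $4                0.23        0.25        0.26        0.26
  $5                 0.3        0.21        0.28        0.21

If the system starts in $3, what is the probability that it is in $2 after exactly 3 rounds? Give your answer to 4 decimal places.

0.2582

Propagate the distribution vector 3 rounds from $3.
After 0 rounds: (0.0000, 1.0000, 0.0000, 0.0000)
After 1 round: (0.3100, 0.1900, 0.2300, 0.2700)
After 2 rounds: (0.2548, 0.2247, 0.2659, 0.2546)
After 3 rounds: (0.2582, 0.2238, 0.2634, 0.2546)
P(in $2 after 3 rounds) = 0.2582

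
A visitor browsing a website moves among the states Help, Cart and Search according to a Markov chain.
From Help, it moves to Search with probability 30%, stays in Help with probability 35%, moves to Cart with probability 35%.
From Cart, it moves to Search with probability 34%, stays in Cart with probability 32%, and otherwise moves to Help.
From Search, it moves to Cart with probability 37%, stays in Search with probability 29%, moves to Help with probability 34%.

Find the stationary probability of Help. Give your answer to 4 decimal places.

Let the stationary distribution be π with π = πP and π_1 + π_2 + π_3 = 1.
π_1 = 0.35·π_1 + 0.34·π_2 + 0.34·π_3
π_2 = 0.35·π_1 + 0.32·π_2 + 0.37·π_3
Solving with the normalization constraint gives π = (0.3434, 0.3458, 0.3107).
So the stationary probability of Help is 0.3434.

0.3434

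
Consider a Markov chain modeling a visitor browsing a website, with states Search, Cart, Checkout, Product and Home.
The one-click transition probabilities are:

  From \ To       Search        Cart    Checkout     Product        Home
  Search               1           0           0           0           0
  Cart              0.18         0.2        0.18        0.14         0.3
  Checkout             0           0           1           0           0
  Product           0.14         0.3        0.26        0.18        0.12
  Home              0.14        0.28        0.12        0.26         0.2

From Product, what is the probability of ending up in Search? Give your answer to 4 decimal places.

0.4147

Let h(s) be the probability of absorption at Search starting from transient state s. Then h(Search) = 1 and h(Checkout) = 0. By first-step analysis:
h(Cart) = 0.18·1 + 0.2·h(Cart) + 0.18·0 + 0.14·h(Product) + 0.3·h(Home)
h(Product) = 0.14·1 + 0.3·h(Cart) + 0.26·0 + 0.18·h(Product) + 0.12·h(Home)
h(Home) = 0.14·1 + 0.28·h(Cart) + 0.12·0 + 0.26·h(Product) + 0.2·h(Home)
Solving: h(Cart) = 0.4762, h(Product) = 0.4147, h(Home) = 0.4765.
Starting from Product, the probability is 0.4147.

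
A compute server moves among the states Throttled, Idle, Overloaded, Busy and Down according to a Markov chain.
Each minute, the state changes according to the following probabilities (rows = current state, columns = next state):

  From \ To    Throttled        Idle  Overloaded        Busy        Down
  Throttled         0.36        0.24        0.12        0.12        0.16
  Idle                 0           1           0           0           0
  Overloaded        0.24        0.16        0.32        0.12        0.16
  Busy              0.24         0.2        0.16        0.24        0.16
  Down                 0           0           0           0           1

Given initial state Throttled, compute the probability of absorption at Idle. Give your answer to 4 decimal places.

Let h(s) be the probability of absorption at Idle starting from transient state s. Then h(Idle) = 1 and h(Down) = 0. By first-step analysis:
h(Throttled) = 0.36·h(Throttled) + 0.24·1 + 0.12·h(Overloaded) + 0.12·h(Busy) + 0.16·0
h(Overloaded) = 0.24·h(Throttled) + 0.16·1 + 0.32·h(Overloaded) + 0.12·h(Busy) + 0.16·0
h(Busy) = 0.24·h(Throttled) + 0.2·1 + 0.16·h(Overloaded) + 0.24·h(Busy) + 0.16·0
Solving: h(Throttled) = 0.5812, h(Overloaded) = 0.5393, h(Busy) = 0.5602.
Starting from Throttled, the probability is 0.5812.

0.5812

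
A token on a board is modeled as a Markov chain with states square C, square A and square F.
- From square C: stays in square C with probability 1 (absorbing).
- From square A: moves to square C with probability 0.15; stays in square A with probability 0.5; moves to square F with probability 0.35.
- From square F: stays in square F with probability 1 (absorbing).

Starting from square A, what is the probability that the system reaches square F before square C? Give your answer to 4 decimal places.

Let h(s) be the probability of absorption at square F starting from transient state s. Then h(square F) = 1 and h(square C) = 0. By first-step analysis:
h(square A) = 0.15·0 + 0.5·h(square A) + 0.35·1
Solving: h(square A) = 0.7000.
Starting from square A, the probability is 0.7000.

0.7000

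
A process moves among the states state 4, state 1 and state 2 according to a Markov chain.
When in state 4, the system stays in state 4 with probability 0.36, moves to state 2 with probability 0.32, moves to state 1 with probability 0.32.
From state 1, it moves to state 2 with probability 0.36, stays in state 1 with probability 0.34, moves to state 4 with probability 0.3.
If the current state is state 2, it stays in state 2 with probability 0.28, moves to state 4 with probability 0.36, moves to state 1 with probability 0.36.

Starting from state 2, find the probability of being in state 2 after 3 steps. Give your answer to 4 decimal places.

0.3206

Propagate the distribution vector 3 steps from state 2.
After 0 steps: (0.0000, 0.0000, 1.0000)
After 1 step: (0.3600, 0.3600, 0.2800)
After 2 steps: (0.3384, 0.3384, 0.3232)
After 3 steps: (0.3397, 0.3397, 0.3206)
P(in state 2 after 3 steps) = 0.3206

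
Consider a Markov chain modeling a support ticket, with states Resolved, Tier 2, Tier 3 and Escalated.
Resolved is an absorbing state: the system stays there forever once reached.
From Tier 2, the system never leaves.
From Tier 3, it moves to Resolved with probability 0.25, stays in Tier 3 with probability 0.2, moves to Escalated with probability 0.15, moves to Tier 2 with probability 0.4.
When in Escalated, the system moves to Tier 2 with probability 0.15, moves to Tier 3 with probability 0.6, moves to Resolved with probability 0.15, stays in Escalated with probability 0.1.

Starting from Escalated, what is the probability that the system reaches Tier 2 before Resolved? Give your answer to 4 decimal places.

Let h(s) be the probability of absorption at Tier 2 starting from transient state s. Then h(Tier 2) = 1 and h(Resolved) = 0. By first-step analysis:
h(Tier 3) = 0.25·0 + 0.4·1 + 0.2·h(Tier 3) + 0.15·h(Escalated)
h(Escalated) = 0.15·0 + 0.15·1 + 0.6·h(Tier 3) + 0.1·h(Escalated)
Solving: h(Tier 3) = 0.6071, h(Escalated) = 0.5714.
Starting from Escalated, the probability is 0.5714.

0.5714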